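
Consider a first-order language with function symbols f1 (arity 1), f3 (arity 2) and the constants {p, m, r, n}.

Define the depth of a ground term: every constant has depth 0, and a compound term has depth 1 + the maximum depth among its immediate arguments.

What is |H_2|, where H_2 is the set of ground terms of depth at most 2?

Write N_k for the number of ground terms of depth ≤ k. A term of depth ≤ k is either a constant or a function symbol applied to arguments of depth ≤ k−1, so N_k = 4 + N_{k-1} + N_{k-1}^2.
N_0 = 4
N_1 = 4 + 4 + 4^2 = 24
N_2 = 4 + 24 + 24^2 = 604

604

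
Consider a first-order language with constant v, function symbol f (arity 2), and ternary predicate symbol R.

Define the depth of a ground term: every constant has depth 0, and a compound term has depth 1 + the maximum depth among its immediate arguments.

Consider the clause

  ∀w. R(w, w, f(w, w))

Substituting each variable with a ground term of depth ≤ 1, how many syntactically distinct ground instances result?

Ground terms of depth ≤ 1:
  Let N_k = |{terms of depth ≤ k}|. Then N_0 = 1 and N_k = 1 + N_{k-1}^2 for k ≥ 1 (one summand per function symbol, arity giving the exponent).
  N_0 = 1
  N_1 = 1 + 1^2 = 2
  Explicitly: v, f(v, v).
So there are 2 ground terms available for substitution.
The body mentions the single quantified variable w; since ground terms form a free algebra, no two substitutions collapse to the same formula.
Number of ground instances = 2.

2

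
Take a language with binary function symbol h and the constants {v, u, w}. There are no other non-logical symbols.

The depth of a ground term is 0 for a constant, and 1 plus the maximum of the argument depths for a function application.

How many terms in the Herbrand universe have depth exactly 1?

Count level by level. With function symbols h/2, the terms of depth ≤ k are the 3 constants together with each function applied to depth-≤(k−1) tuples, so N_k = 3 + N_{k-1}^2.
N_0 = 3
N_1 = 3 + 3^2 = 12
Terms of depth exactly 1: N_1 − N_0 = 12 − 3 = 9.

9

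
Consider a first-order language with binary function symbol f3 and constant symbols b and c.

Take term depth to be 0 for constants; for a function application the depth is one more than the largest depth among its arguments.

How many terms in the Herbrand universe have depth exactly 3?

1408

Let N_k count ground terms of depth at most k. Each non-constant term of depth ≤ k is some function symbol applied to depth-≤(k−1) arguments, giving N_k = 2 + N_{k-1}^2.
N_0 = 2
N_1 = 2 + 2^2 = 6
N_2 = 2 + 6^2 = 38
N_3 = 2 + 38^2 = 1446
Terms of depth exactly 3: N_3 − N_2 = 1446 − 38 = 1408.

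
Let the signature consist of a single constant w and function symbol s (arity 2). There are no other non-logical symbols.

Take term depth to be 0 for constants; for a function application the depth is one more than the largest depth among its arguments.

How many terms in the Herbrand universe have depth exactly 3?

Write N_k for the number of ground terms of depth ≤ k. A term of depth ≤ k is either a constant or a function symbol applied to arguments of depth ≤ k−1, so N_k = 1 + N_{k-1}^2.
N_0 = 1
N_1 = 1 + 1^2 = 2
N_2 = 1 + 2^2 = 5
N_3 = 1 + 5^2 = 26
Terms of depth exactly 3: N_3 − N_2 = 26 − 5 = 21.

21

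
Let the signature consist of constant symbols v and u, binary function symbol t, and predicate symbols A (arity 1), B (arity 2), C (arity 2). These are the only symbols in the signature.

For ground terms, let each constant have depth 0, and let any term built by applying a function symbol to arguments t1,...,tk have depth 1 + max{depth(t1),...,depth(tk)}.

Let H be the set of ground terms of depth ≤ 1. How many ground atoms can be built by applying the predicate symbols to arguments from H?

78

First count ground terms of depth ≤ 1.
Let N_k count ground terms of depth at most k. Each non-constant term of depth ≤ k is some function symbol applied to depth-≤(k−1) arguments, giving N_k = 2 + N_{k-1}^2.
N_0 = 2
N_1 = 2 + 2^2 = 6
Explicitly: v, u, t(v, v), t(v, u), t(u, v), t(u, u).
So |H| = 6.
Ground atoms are formed by filling each argument slot of a predicate with a term from H, so an r-ary predicate gives |H|^r atoms:
  A: 6;  B: 6^2 = 36;  C: 6^2 = 36
Total ground atoms: 6 + 36 + 36 = 78.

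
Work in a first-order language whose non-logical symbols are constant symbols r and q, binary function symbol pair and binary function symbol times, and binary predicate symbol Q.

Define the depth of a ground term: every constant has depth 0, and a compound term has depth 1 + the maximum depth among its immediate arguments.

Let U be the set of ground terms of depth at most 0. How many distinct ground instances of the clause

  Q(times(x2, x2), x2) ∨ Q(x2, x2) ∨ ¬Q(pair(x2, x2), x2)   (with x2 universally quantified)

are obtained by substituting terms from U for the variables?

2

Ground terms of depth ≤ 0:
  If N_k denotes the number of depth-≤k ground terms, the 2 constants give N_0 = 2, and each function symbol of arity r contributes N_{k-1}^r new terms at level k: N_k = 2 + N_{k-1}^2 + N_{k-1}^2.
  N_0 = 2
  Explicitly: r, q.
So there are 2 ground terms available for substitution.
The variable x2 ranges independently over the available ground terms, and distinct assignments produce distinct instances.
Number of ground instances = 2.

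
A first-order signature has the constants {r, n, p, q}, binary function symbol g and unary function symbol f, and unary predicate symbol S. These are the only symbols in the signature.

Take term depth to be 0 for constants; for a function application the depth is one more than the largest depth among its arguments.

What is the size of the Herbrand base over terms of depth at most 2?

First count ground terms of depth ≤ 2.
Let N_k count ground terms of depth at most k. Each non-constant term of depth ≤ k is some function symbol applied to depth-≤(k−1) arguments, giving N_k = 4 + N_{k-1}^2 + N_{k-1}.
N_0 = 4
N_1 = 4 + 4^2 + 4 = 24
N_2 = 4 + 24^2 + 24 = 604
So |H| = 604.
Ground atoms are formed by filling each argument slot of a predicate with a term from H, so an r-ary predicate gives |H|^r atoms:
  S: 604
Total ground atoms: 604.

604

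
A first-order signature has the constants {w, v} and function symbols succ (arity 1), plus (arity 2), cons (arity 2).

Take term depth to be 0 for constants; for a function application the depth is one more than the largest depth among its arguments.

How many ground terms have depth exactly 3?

182410

Count level by level. With function symbols succ/1, plus/2, cons/2, the terms of depth ≤ k are the 2 constants together with each function applied to depth-≤(k−1) tuples, so N_k = 2 + N_{k-1} + N_{k-1}^2 + N_{k-1}^2.
N_0 = 2
N_1 = 2 + 2 + 2^2 + 2^2 = 12
N_2 = 2 + 12 + 12^2 + 12^2 = 302
N_3 = 2 + 302 + 302^2 + 302^2 = 182712
Terms of depth exactly 3: N_3 − N_2 = 182712 − 302 = 182410.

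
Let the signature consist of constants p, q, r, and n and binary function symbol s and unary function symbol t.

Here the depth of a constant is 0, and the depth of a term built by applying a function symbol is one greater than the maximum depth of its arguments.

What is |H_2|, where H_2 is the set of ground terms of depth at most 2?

604

If N_k denotes the number of depth-≤k ground terms, the 4 constants give N_0 = 4, and each function symbol of arity r contributes N_{k-1}^r new terms at level k: N_k = 4 + N_{k-1}^2 + N_{k-1}.
N_0 = 4
N_1 = 4 + 4^2 + 4 = 24
N_2 = 4 + 24^2 + 24 = 604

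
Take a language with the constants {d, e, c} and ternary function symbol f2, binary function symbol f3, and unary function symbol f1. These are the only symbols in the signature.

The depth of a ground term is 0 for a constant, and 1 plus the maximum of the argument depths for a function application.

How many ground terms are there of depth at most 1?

Write N_k for the number of ground terms of depth ≤ k. A term of depth ≤ k is either a constant or a function symbol applied to arguments of depth ≤ k−1, so N_k = 3 + N_{k-1}^3 + N_{k-1}^2 + N_{k-1}.
N_0 = 3
N_1 = 3 + 3^3 + 3^2 + 3 = 42

42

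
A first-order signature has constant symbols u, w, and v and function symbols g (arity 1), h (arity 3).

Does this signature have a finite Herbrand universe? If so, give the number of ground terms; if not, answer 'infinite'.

infinite

The signature has at least one function symbol (g, arity 1) and at least one constant (u).
Iterating g gives infinitely many distinct ground terms: u, g(u), g(g(u)), ...
So the Herbrand universe is infinite.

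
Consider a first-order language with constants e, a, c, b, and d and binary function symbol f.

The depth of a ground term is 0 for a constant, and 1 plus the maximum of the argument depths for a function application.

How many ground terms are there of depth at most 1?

30

If N_k denotes the number of depth-≤k ground terms, the 5 constants give N_0 = 5, and each function symbol of arity r contributes N_{k-1}^r new terms at level k: N_k = 5 + N_{k-1}^2.
N_0 = 5
N_1 = 5 + 5^2 = 30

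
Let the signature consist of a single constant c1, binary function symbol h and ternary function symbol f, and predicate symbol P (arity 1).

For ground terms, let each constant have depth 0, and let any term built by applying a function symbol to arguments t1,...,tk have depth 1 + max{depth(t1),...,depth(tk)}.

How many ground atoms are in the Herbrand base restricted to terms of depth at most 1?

3

First count ground terms of depth ≤ 1.
Write N_k for the number of ground terms of depth ≤ k. A term of depth ≤ k is either a constant or a function symbol applied to arguments of depth ≤ k−1, so N_k = 1 + N_{k-1}^2 + N_{k-1}^3.
N_0 = 1
N_1 = 1 + 1^2 + 1^3 = 3
So |H| = 3.
Ground atoms are formed by filling each argument slot of a predicate with a term from H, so an r-ary predicate gives |H|^r atoms:
  P: 3
Total ground atoms: 3.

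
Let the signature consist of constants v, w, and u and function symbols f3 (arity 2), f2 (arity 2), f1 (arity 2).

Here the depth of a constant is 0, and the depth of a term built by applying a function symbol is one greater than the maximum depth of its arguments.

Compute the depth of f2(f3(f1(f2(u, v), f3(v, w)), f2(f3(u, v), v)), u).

depth(f2(u, v)) = 1 + max(0, 0) = 1
depth(f3(v, w)) = 1 + max(0, 0) = 1
depth(f1(f2(u, v), f3(v, w))) = 1 + max(1, 1) = 2
depth(f3(u, v)) = 1 + max(0, 0) = 1
depth(f2(f3(u, v), v)) = 1 + max(1, 0) = 2
depth(f3(f1(f2(u, v), f3(v, w)), f2(f3(u, v), v))) = 1 + max(2, 2) = 3
depth(f2(f3(f1(f2(u, v), f3(v, w)), f2(f3(u, v), v)), u)) = 1 + max(3, 0) = 4

4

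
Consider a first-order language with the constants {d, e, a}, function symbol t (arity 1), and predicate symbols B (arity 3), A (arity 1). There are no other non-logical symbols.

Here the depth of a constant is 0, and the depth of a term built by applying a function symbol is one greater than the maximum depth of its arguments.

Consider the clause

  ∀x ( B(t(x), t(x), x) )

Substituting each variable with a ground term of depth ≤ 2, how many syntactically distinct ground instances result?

9

Ground terms of depth ≤ 2:
  Write N_k for the number of ground terms of depth ≤ k. A term of depth ≤ k is either a constant or a function symbol applied to arguments of depth ≤ k−1, so N_k = 3 + N_{k-1}.
  N_0 = 3
  N_1 = 3 + 3 = 6
  N_2 = 3 + 6 = 9
So there are 9 ground terms available for substitution.
There is 1 variable to instantiate (x),  occurring in at least one literal, so different choices give different ground instances.
Number of ground instances = 9.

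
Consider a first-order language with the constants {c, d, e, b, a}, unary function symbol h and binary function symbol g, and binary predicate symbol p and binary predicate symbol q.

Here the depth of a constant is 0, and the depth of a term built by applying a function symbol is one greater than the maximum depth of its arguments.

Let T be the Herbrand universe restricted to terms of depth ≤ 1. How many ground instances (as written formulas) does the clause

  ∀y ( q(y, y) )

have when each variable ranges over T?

Ground terms of depth ≤ 1:
  Write N_k for the number of ground terms of depth ≤ k. A term of depth ≤ k is either a constant or a function symbol applied to arguments of depth ≤ k−1, so N_k = 5 + N_{k-1} + N_{k-1}^2.
  N_0 = 5
  N_1 = 5 + 5 + 5^2 = 35
So there are 35 ground terms available for substitution.
The clause has 1 distinct variable (y), which appears in the body. In the free term algebra distinct substitutions yield syntactically distinct ground instances.
Number of ground instances = 35.

35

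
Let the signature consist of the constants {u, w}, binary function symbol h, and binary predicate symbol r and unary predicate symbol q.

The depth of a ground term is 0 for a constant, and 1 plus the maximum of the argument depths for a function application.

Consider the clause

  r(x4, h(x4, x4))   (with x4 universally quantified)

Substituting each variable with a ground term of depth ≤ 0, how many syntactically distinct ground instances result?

2

Ground terms of depth ≤ 0:
  Let N_k = |{terms of depth ≤ k}|. Then N_0 = 2 and N_k = 2 + N_{k-1}^2 for k ≥ 1 (one summand per function symbol, arity giving the exponent).
  N_0 = 2
So there are 2 ground terms available for substitution.
The variable x4 ranges independently over the available ground terms, and distinct assignments produce distinct instances.
Number of ground instances = 2.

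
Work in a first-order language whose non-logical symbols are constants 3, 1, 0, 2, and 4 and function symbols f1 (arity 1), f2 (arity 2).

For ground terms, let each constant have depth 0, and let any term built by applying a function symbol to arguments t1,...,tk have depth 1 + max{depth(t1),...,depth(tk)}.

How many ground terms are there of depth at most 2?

Let N_k = |{terms of depth ≤ k}|. Then N_0 = 5 and N_k = 5 + N_{k-1} + N_{k-1}^2 for k ≥ 1 (one summand per function symbol, arity giving the exponent).
N_0 = 5
N_1 = 5 + 5 + 5^2 = 35
N_2 = 5 + 35 + 35^2 = 1265

1265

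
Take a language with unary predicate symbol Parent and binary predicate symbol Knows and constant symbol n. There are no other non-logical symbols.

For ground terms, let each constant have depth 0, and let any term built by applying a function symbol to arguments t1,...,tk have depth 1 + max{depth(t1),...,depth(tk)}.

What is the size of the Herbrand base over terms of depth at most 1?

First count ground terms of depth ≤ 1.
With no function symbols every ground term is a constant, so there is exactly 1 ground term at every depth bound.
N_0 = 1
N_1 = 1
Explicitly: n.
So |H| = 1.
For each predicate symbol, the number of ground atoms is |H| raised to its arity; summing:
  Parent: 1;  Knows: 1^2 = 1
Total ground atoms: 1 + 1 = 2.

2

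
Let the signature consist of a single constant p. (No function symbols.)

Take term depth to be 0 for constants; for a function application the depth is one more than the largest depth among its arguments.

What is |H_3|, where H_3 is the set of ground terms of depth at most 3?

With no function symbols every ground term is a constant, so there is exactly 1 ground term at every depth bound.
N_0 = 1
N_1 = 1
N_2 = 1
N_3 = 1

1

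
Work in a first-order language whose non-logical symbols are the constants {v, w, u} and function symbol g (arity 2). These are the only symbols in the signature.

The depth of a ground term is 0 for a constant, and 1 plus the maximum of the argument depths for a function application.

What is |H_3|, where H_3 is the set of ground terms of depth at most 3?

If N_k denotes the number of depth-≤k ground terms, the 3 constants give N_0 = 3, and each function symbol of arity r contributes N_{k-1}^r new terms at level k: N_k = 3 + N_{k-1}^2.
N_0 = 3
N_1 = 3 + 3^2 = 12
N_2 = 3 + 12^2 = 147
N_3 = 3 + 147^2 = 21612

21612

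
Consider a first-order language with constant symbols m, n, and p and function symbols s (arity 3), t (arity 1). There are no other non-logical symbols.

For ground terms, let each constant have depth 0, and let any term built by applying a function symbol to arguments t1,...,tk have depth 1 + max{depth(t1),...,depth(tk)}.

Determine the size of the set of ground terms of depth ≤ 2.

35973

If N_k denotes the number of depth-≤k ground terms, the 3 constants give N_0 = 3, and each function symbol of arity r contributes N_{k-1}^r new terms at level k: N_k = 3 + N_{k-1}^3 + N_{k-1}.
N_0 = 3
N_1 = 3 + 3^3 + 3 = 33
N_2 = 3 + 33^3 + 33 = 35973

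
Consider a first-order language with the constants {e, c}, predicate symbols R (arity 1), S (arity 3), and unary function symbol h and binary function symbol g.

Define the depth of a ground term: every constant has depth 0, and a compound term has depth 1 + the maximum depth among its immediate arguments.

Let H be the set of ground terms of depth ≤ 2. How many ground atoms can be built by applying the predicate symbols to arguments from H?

First count ground terms of depth ≤ 2.
Let N_k count ground terms of depth at most k. Each non-constant term of depth ≤ k is some function symbol applied to depth-≤(k−1) arguments, giving N_k = 2 + N_{k-1} + N_{k-1}^2.
N_0 = 2
N_1 = 2 + 2 + 2^2 = 8
N_2 = 2 + 8 + 8^2 = 74
So |H| = 74.
For each predicate symbol, the number of ground atoms is |H| raised to its arity; summing:
  R: 74;  S: 74^3 = 405224
Total ground atoms: 74 + 405224 = 405298.

405298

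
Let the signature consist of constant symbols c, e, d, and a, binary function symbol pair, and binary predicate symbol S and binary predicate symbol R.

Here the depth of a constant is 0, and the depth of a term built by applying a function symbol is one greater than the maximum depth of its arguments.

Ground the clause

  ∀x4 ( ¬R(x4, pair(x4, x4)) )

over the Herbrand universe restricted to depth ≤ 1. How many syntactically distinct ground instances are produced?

Ground terms of depth ≤ 1:
  If N_k denotes the number of depth-≤k ground terms, the 4 constants give N_0 = 4, and each function symbol of arity r contributes N_{k-1}^r new terms at level k: N_k = 4 + N_{k-1}^2.
  N_0 = 4
  N_1 = 4 + 4^2 = 20
So there are 20 ground terms available for substitution.
The variable x4 ranges independently over the available ground terms, and distinct assignments produce distinct instances.
Number of ground instances = 20.

20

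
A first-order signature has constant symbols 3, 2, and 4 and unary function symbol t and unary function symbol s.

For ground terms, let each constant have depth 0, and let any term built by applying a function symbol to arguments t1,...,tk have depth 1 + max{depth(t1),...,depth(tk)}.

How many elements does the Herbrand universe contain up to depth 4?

Write N_k for the number of ground terms of depth ≤ k. A term of depth ≤ k is either a constant or a function symbol applied to arguments of depth ≤ k−1, so N_k = 3 + N_{k-1} + N_{k-1}.
N_0 = 3
N_1 = 3 + 3 + 3 = 9
N_2 = 3 + 9 + 9 = 21
N_3 = 3 + 21 + 21 = 45
N_4 = 3 + 45 + 45 = 93

93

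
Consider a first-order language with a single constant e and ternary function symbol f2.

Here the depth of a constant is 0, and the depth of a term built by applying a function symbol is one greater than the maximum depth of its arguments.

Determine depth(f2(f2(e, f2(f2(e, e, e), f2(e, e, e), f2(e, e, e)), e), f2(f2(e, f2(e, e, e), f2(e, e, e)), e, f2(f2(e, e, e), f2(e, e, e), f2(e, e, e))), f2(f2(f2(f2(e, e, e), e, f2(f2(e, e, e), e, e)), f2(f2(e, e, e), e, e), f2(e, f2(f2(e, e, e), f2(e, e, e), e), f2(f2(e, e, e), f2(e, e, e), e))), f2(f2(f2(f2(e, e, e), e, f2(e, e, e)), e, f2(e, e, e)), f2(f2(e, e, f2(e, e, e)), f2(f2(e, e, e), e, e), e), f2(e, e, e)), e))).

depth(f2(e, e, e)) = 1 + max(0, 0, 0) = 1
depth(f2(f2(e, e, e), f2(e, e, e), f2(e, e, e))) = 1 + max(1, 1, 1) = 2
depth(f2(e, f2(f2(e, e, e), f2(e, e, e), f2(e, e, e)), e)) = 1 + max(0, 2, 0) = 3
depth(f2(e, f2(e, e, e), f2(e, e, e))) = 1 + max(0, 1, 1) = 2
depth(f2(f2(e, f2(e, e, e), f2(e, e, e)), e, f2(f2(e, e, e), f2(e, e, e), f2(e, e, e)))) = 1 + max(2, 0, 2) = 3
depth(f2(f2(e, e, e), e, e)) = 1 + max(1, 0, 0) = 2
depth(f2(f2(e, e, e), e, f2(f2(e, e, e), e, e))) = 1 + max(1, 0, 2) = 3
depth(f2(f2(e, e, e), f2(e, e, e), e)) = 1 + max(1, 1, 0) = 2
depth(f2(e, f2(f2(e, e, e), f2(e, e, e), e), f2(f2(e, e, e), f2(e, e, e), e))) = 1 + max(0, 2, 2) = 3
depth(f2(f2(f2(e, e, e), e, f2(f2(e, e, e), e, e)), f2(f2(e, e, e), e, e), f2(e, f2(f2(e, e, e), f2(e, e, e), e), f2(f2(e, e, e), f2(e, e, e), e)))) = 1 + max(3, 2, 3) = 4
depth(f2(f2(e, e, e), e, f2(e, e, e))) = 1 + max(1, 0, 1) = 2
depth(f2(f2(f2(e, e, e), e, f2(e, e, e)), e, f2(e, e, e))) = 1 + max(2, 0, 1) = 3
depth(f2(e, e, f2(e, e, e))) = 1 + max(0, 0, 1) = 2
depth(f2(f2(e, e, f2(e, e, e)), f2(f2(e, e, e), e, e), e)) = 1 + max(2, 2, 0) = 3
depth(f2(f2(f2(f2(e, e, e), e, f2(e, e, e)), e, f2(e, e, e)), f2(f2(e, e, f2(e, e, e)), f2(f2(e, e, e), e, e), e), f2(e, e, e))) = 1 + max(3, 3, 1) = 4
depth(f2(f2(f2(f2(e, e, e), e, f2(f2(e, e, e), e, e)), f2(f2(e, e, e), e, e), f2(e, f2(f2(e, e, e), f2(e, e, e), e), f2(f2(e, e, e), f2(e, e, e), e))), f2(f2(f2(f2(e, e, e), e, f2(e, e, e)), e, f2(e, e, e)), f2(f2(e, e, f2(e, e, e)), f2(f2(e, e, e), e, e), e), f2(e, e, e)), e)) = 1 + max(4, 4, 0) = 5
depth(f2(f2(e, f2(f2(e, e, e), f2(e, e, e), f2(e, e, e)), e), f2(f2(e, f2(e, e, e), f2(e, e, e)), e, f2(f2(e, e, e), f2(e, e, e), f2(e, e, e))), f2(f2(f2(f2(e, e, e), e, f2(f2(e, e, e), e, e)), f2(f2(e, e, e), e, e), f2(e, f2(f2(e, e, e), f2(e, e, e), e), f2(f2(e, e, e), f2(e, e, e), e))), f2(f2(f2(f2(e, e, e), e, f2(e, e, e)), e, f2(e, e, e)), f2(f2(e, e, f2(e, e, e)), f2(f2(e, e, e), e, e), e), f2(e, e, e)), e))) = 1 + max(3, 3, 5) = 6

6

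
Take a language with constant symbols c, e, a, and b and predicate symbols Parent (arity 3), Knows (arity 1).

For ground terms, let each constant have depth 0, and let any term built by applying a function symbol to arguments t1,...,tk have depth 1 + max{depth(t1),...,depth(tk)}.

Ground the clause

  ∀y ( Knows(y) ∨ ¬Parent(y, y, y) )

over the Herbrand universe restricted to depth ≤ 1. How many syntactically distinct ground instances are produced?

4

Ground terms of depth ≤ 1:
  With no function symbols every ground term is a constant, so there are exactly 4 ground terms at every depth bound.
  N_0 = 4
  N_1 = 4
So there are 4 ground terms available for substitution.
The clause has 1 distinct variable (y), which appears in the body. In the free term algebra distinct substitutions yield syntactically distinct ground instances.
Number of ground instances = 4.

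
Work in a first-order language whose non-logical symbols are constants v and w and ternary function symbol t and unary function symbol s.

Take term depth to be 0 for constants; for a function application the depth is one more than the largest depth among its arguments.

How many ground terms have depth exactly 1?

Let N_k = |{terms of depth ≤ k}|. Then N_0 = 2 and N_k = 2 + N_{k-1}^3 + N_{k-1} for k ≥ 1 (one summand per function symbol, arity giving the exponent).
N_0 = 2
N_1 = 2 + 2^3 + 2 = 12
Terms of depth exactly 1: N_1 − N_0 = 12 − 2 = 10.

10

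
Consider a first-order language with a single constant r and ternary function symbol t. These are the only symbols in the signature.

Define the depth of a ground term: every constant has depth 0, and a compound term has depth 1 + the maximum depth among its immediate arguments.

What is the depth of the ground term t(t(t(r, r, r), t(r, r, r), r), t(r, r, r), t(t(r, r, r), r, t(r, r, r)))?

3

depth(t(r, r, r)) = 1 + max(0, 0, 0) = 1
depth(t(t(r, r, r), t(r, r, r), r)) = 1 + max(1, 1, 0) = 2
depth(t(t(r, r, r), r, t(r, r, r))) = 1 + max(1, 0, 1) = 2
depth(t(t(t(r, r, r), t(r, r, r), r), t(r, r, r), t(t(r, r, r), r, t(r, r, r)))) = 1 + max(2, 1, 2) = 3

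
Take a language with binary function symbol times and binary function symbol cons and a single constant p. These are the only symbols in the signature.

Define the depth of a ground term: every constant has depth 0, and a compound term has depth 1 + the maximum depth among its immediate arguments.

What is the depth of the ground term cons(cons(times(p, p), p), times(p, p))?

3

depth(times(p, p)) = 1 + max(0, 0) = 1
depth(cons(times(p, p), p)) = 1 + max(1, 0) = 2
depth(cons(cons(times(p, p), p), times(p, p))) = 1 + max(2, 1) = 3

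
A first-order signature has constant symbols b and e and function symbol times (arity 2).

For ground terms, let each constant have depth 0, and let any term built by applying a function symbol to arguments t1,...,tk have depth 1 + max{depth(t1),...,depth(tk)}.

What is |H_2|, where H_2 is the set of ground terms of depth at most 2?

Let N_k count ground terms of depth at most k. Each non-constant term of depth ≤ k is some function symbol applied to depth-≤(k−1) arguments, giving N_k = 2 + N_{k-1}^2.
N_0 = 2
N_1 = 2 + 2^2 = 6
N_2 = 2 + 6^2 = 38

38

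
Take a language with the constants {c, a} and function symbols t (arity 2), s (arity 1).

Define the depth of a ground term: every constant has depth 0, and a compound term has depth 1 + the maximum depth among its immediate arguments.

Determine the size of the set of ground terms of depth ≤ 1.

8

Write N_k for the number of ground terms of depth ≤ k. A term of depth ≤ k is either a constant or a function symbol applied to arguments of depth ≤ k−1, so N_k = 2 + N_{k-1}^2 + N_{k-1}.
N_0 = 2
N_1 = 2 + 2^2 + 2 = 8
Explicitly: c, a, t(c, c), t(c, a), t(a, c), t(a, a), s(c), s(a).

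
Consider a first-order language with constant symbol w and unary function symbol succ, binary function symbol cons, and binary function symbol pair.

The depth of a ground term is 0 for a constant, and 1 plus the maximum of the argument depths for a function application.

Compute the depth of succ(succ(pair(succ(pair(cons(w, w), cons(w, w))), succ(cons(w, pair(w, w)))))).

depth(cons(w, w)) = 1 + max(0, 0) = 1
depth(pair(cons(w, w), cons(w, w))) = 1 + max(1, 1) = 2
depth(succ(pair(cons(w, w), cons(w, w)))) = 1 + depth(pair(cons(w, w), cons(w, w))) = 1 + 2 = 3
depth(pair(w, w)) = 1 + max(0, 0) = 1
depth(cons(w, pair(w, w))) = 1 + max(0, 1) = 2
depth(succ(cons(w, pair(w, w)))) = 1 + depth(cons(w, pair(w, w))) = 1 + 2 = 3
depth(pair(succ(pair(cons(w, w), cons(w, w))), succ(cons(w, pair(w, w))))) = 1 + max(3, 3) = 4
depth(succ(pair(succ(pair(cons(w, w), cons(w, w))), succ(cons(w, pair(w, w)))))) = 1 + depth(pair(succ(pair(cons(w, w), cons(w, w))), succ(cons(w, pair(w, w))))) = 1 + 4 = 5
depth(succ(succ(pair(succ(pair(cons(w, w), cons(w, w))), succ(cons(w, pair(w, w))))))) = 1 + depth(succ(pair(succ(pair(cons(w, w), cons(w, w))), succ(cons(w, pair(w, w)))))) = 1 + 5 = 6

6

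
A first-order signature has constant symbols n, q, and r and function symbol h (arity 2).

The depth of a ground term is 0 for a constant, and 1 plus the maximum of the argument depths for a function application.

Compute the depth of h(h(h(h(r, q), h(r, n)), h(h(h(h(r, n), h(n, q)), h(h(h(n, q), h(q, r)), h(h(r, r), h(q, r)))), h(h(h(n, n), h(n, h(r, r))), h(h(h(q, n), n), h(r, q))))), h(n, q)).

depth(h(r, q)) = 1 + max(0, 0) = 1
depth(h(r, n)) = 1 + max(0, 0) = 1
depth(h(h(r, q), h(r, n))) = 1 + max(1, 1) = 2
depth(h(n, q)) = 1 + max(0, 0) = 1
depth(h(h(r, n), h(n, q))) = 1 + max(1, 1) = 2
depth(h(q, r)) = 1 + max(0, 0) = 1
depth(h(h(n, q), h(q, r))) = 1 + max(1, 1) = 2
depth(h(r, r)) = 1 + max(0, 0) = 1
depth(h(h(r, r), h(q, r))) = 1 + max(1, 1) = 2
depth(h(h(h(n, q), h(q, r)), h(h(r, r), h(q, r)))) = 1 + max(2, 2) = 3
depth(h(h(h(r, n), h(n, q)), h(h(h(n, q), h(q, r)), h(h(r, r), h(q, r))))) = 1 + max(2, 3) = 4
depth(h(n, n)) = 1 + max(0, 0) = 1
depth(h(n, h(r, r))) = 1 + max(0, 1) = 2
depth(h(h(n, n), h(n, h(r, r)))) = 1 + max(1, 2) = 3
depth(h(q, n)) = 1 + max(0, 0) = 1
depth(h(h(q, n), n)) = 1 + max(1, 0) = 2
depth(h(h(h(q, n), n), h(r, q))) = 1 + max(2, 1) = 3
depth(h(h(h(n, n), h(n, h(r, r))), h(h(h(q, n), n), h(r, q)))) = 1 + max(3, 3) = 4
depth(h(h(h(h(r, n), h(n, q)), h(h(h(n, q), h(q, r)), h(h(r, r), h(q, r)))), h(h(h(n, n), h(n, h(r, r))), h(h(h(q, n), n), h(r, q))))) = 1 + max(4, 4) = 5
depth(h(h(h(r, q), h(r, n)), h(h(h(h(r, n), h(n, q)), h(h(h(n, q), h(q, r)), h(h(r, r), h(q, r)))), h(h(h(n, n), h(n, h(r, r))), h(h(h(q, n), n), h(r, q)))))) = 1 + max(2, 5) = 6
depth(h(h(h(h(r, q), h(r, n)), h(h(h(h(r, n), h(n, q)), h(h(h(n, q), h(q, r)), h(h(r, r), h(q, r)))), h(h(h(n, n), h(n, h(r, r))), h(h(h(q, n), n), h(r, q))))), h(n, q))) = 1 + max(6, 1) = 7

7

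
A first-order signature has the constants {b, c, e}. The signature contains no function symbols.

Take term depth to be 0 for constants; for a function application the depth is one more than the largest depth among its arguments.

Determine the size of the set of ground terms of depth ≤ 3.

3

With no function symbols every ground term is a constant, so there are exactly 3 ground terms at every depth bound.
N_0 = 3
N_1 = 3
N_2 = 3
N_3 = 3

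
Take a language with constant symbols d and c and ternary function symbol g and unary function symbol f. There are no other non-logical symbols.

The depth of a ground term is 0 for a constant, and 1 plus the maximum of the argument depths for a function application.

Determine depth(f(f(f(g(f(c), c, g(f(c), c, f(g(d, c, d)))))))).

7

depth(f(c)) = 1 + depth(c) = 1 + 0 = 1
depth(g(d, c, d)) = 1 + max(0, 0, 0) = 1
depth(f(g(d, c, d))) = 1 + depth(g(d, c, d)) = 1 + 1 = 2
depth(g(f(c), c, f(g(d, c, d)))) = 1 + max(1, 0, 2) = 3
depth(g(f(c), c, g(f(c), c, f(g(d, c, d))))) = 1 + max(1, 0, 3) = 4
depth(f(g(f(c), c, g(f(c), c, f(g(d, c, d)))))) = 1 + depth(g(f(c), c, g(f(c), c, f(g(d, c, d))))) = 1 + 4 = 5
depth(f(f(g(f(c), c, g(f(c), c, f(g(d, c, d))))))) = 1 + depth(f(g(f(c), c, g(f(c), c, f(g(d, c, d)))))) = 1 + 5 = 6
depth(f(f(f(g(f(c), c, g(f(c), c, f(g(d, c, d)))))))) = 1 + depth(f(f(g(f(c), c, g(f(c), c, f(g(d, c, d))))))) = 1 + 6 = 7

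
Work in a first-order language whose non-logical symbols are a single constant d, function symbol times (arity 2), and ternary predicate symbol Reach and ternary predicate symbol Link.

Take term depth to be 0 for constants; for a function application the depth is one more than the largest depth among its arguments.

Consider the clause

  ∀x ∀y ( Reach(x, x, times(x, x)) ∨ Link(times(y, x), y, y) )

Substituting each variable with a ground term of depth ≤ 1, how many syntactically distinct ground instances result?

4

Ground terms of depth ≤ 1:
  Let N_k count ground terms of depth at most k. Each non-constant term of depth ≤ k is some function symbol applied to depth-≤(k−1) arguments, giving N_k = 1 + N_{k-1}^2.
  N_0 = 1
  N_1 = 1 + 1^2 = 2
So there are 2 ground terms available for substitution.
Each of x, y ranges independently over the available ground terms, and distinct assignments produce distinct instances.
Number of ground instances = 2^2 = 4.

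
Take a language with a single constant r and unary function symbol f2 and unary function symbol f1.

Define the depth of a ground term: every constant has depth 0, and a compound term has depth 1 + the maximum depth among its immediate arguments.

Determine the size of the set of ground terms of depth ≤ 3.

Count level by level. With function symbols f2/1, f1/1, the terms of depth ≤ k are the 1 constant together with each function applied to depth-≤(k−1) tuples, so N_k = 1 + N_{k-1} + N_{k-1}.
N_0 = 1
N_1 = 1 + 1 + 1 = 3
N_2 = 1 + 3 + 3 = 7
N_3 = 1 + 7 + 7 = 15

15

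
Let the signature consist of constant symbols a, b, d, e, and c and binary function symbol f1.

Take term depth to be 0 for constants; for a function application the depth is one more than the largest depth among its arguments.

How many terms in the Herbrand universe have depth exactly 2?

If N_k denotes the number of depth-≤k ground terms, the 5 constants give N_0 = 5, and each function symbol of arity r contributes N_{k-1}^r new terms at level k: N_k = 5 + N_{k-1}^2.
N_0 = 5
N_1 = 5 + 5^2 = 30
N_2 = 5 + 30^2 = 905
Terms of depth exactly 2: N_2 − N_1 = 905 − 30 = 875.

875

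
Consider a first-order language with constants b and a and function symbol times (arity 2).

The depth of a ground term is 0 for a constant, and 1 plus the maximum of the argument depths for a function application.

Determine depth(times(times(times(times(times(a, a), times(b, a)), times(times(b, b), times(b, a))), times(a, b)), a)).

depth(times(a, a)) = 1 + max(0, 0) = 1
depth(times(b, a)) = 1 + max(0, 0) = 1
depth(times(times(a, a), times(b, a))) = 1 + max(1, 1) = 2
depth(times(b, b)) = 1 + max(0, 0) = 1
depth(times(times(b, b), times(b, a))) = 1 + max(1, 1) = 2
depth(times(times(times(a, a), times(b, a)), times(times(b, b), times(b, a)))) = 1 + max(2, 2) = 3
depth(times(a, b)) = 1 + max(0, 0) = 1
depth(times(times(times(times(a, a), times(b, a)), times(times(b, b), times(b, a))), times(a, b))) = 1 + max(3, 1) = 4
depth(times(times(times(times(times(a, a), times(b, a)), times(times(b, b), times(b, a))), times(a, b)), a)) = 1 + max(4, 0) = 5

5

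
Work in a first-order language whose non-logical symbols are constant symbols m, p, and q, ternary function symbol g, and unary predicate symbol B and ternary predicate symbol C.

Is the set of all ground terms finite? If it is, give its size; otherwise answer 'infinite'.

infinite

The signature has at least one function symbol (g, arity 3) and at least one constant (m).
Iterating g gives infinitely many distinct ground terms: m, g(m, m, m), g(g(m, m, m), g(m, m, m), g(m, m, m)), ...
So the Herbrand universe is infinite.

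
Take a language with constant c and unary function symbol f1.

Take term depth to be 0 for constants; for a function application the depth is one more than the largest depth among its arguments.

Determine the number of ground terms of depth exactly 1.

1

Let N_k count ground terms of depth at most k. Each non-constant term of depth ≤ k is some function symbol applied to depth-≤(k−1) arguments, giving N_k = 1 + N_{k-1}.
N_0 = 1
N_1 = 1 + 1 = 2
Terms of depth exactly 1: N_1 − N_0 = 2 − 1 = 1.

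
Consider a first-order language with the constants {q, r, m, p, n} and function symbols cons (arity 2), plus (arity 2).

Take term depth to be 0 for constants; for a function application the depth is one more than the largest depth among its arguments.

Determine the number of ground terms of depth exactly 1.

Let N_k = |{terms of depth ≤ k}|. Then N_0 = 5 and N_k = 5 + N_{k-1}^2 + N_{k-1}^2 for k ≥ 1 (one summand per function symbol, arity giving the exponent).
N_0 = 5
N_1 = 5 + 5^2 + 5^2 = 55
Terms of depth exactly 1: N_1 − N_0 = 55 − 5 = 50.

50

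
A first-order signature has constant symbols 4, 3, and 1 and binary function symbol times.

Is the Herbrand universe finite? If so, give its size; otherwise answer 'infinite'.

infinite

The signature has at least one function symbol (times, arity 2) and at least one constant (4).
Iterating times gives infinitely many distinct ground terms: 4, times(4, 4), times(times(4, 4), times(4, 4)), ...
So the Herbrand universe is infinite.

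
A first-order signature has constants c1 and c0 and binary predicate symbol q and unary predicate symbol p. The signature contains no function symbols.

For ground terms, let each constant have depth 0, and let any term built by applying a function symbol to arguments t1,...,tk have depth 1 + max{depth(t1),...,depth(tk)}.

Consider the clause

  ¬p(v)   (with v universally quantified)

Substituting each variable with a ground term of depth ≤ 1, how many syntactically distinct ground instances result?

2

Ground terms of depth ≤ 1:
  With no function symbols every ground term is a constant, so there are exactly 2 ground terms at every depth bound.
  N_0 = 2
  N_1 = 2
So there are 2 ground terms available for substitution.
The variable v ranges independently over the available ground terms, and distinct assignments produce distinct instances.
Number of ground instances = 2.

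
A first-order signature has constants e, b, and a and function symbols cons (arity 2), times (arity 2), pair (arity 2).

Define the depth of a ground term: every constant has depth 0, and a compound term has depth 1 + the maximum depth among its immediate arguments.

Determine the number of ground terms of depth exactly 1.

27

Let N_k count ground terms of depth at most k. Each non-constant term of depth ≤ k is some function symbol applied to depth-≤(k−1) arguments, giving N_k = 3 + N_{k-1}^2 + N_{k-1}^2 + N_{k-1}^2.
N_0 = 3
N_1 = 3 + 3^2 + 3^2 + 3^2 = 30
Terms of depth exactly 1: N_1 − N_0 = 30 − 3 = 27.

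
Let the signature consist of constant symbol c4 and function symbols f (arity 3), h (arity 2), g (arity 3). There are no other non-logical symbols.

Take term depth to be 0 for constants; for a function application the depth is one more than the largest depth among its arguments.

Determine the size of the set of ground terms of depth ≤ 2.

Write N_k for the number of ground terms of depth ≤ k. A term of depth ≤ k is either a constant or a function symbol applied to arguments of depth ≤ k−1, so N_k = 1 + N_{k-1}^3 + N_{k-1}^2 + N_{k-1}^3.
N_0 = 1
N_1 = 1 + 1^3 + 1^2 + 1^3 = 4
N_2 = 1 + 4^3 + 4^2 + 4^3 = 145

145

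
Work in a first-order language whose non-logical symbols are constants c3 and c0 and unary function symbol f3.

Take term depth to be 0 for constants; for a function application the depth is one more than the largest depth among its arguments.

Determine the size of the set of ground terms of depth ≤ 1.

4

Let N_k count ground terms of depth at most k. Each non-constant term of depth ≤ k is some function symbol applied to depth-≤(k−1) arguments, giving N_k = 2 + N_{k-1}.
N_0 = 2
N_1 = 2 + 2 = 4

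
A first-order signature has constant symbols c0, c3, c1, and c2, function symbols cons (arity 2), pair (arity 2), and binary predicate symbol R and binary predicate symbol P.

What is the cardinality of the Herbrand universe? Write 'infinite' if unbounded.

The signature has at least one function symbol (cons, arity 2) and at least one constant (c0).
Iterating cons gives infinitely many distinct ground terms: c0, cons(c0, c0), cons(cons(c0, c0), cons(c0, c0)), ...
So the Herbrand universe is infinite.

infinite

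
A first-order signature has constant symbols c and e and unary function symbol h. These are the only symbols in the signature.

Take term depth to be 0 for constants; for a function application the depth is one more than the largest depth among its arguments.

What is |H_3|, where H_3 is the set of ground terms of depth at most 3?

If N_k denotes the number of depth-≤k ground terms, the 2 constants give N_0 = 2, and each function symbol of arity r contributes N_{k-1}^r new terms at level k: N_k = 2 + N_{k-1}.
N_0 = 2
N_1 = 2 + 2 = 4
N_2 = 2 + 4 = 6
N_3 = 2 + 6 = 8
Explicitly: c, e, h(c), h(e), h(h(c)), h(h(e)), h(h(h(c))), h(h(h(e))).

8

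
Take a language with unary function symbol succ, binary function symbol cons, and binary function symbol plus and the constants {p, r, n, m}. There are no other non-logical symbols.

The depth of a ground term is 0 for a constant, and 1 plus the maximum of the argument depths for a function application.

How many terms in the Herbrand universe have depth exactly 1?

36

Count level by level. With function symbols succ/1, cons/2, plus/2, the terms of depth ≤ k are the 4 constants together with each function applied to depth-≤(k−1) tuples, so N_k = 4 + N_{k-1} + N_{k-1}^2 + N_{k-1}^2.
N_0 = 4
N_1 = 4 + 4 + 4^2 + 4^2 = 40
Terms of depth exactly 1: N_1 − N_0 = 40 − 4 = 36.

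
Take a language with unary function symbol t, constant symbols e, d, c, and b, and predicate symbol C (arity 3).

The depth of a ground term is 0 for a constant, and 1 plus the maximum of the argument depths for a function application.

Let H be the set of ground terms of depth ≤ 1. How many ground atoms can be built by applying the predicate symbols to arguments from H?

512

First count ground terms of depth ≤ 1.
Let N_k count ground terms of depth at most k. Each non-constant term of depth ≤ k is some function symbol applied to depth-≤(k−1) arguments, giving N_k = 4 + N_{k-1}.
N_0 = 4
N_1 = 4 + 4 = 8
Explicitly: e, d, c, b, t(e), t(d), t(c), t(b).
So |H| = 8.
Each predicate of arity r yields |H|^r ground atoms (one per choice of an r-tuple from H):
  C: 8^3 = 512
Total ground atoms: 512.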